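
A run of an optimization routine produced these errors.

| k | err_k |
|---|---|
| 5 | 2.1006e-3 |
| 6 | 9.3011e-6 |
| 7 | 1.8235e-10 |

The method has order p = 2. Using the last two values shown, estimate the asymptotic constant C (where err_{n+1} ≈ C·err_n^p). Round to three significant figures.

2.11

C ≈ err_7 / err_6^2
  = 1.8235e-10 / (9.3011e-6)^2
  = 1.8235e-10 / 8.65105e-11 ≈ 2.1078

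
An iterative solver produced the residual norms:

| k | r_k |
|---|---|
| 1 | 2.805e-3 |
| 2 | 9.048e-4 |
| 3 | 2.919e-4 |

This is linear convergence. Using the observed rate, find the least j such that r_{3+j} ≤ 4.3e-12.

16

Rate ρ ≈ r_3/r_2 = 2.919e-4/9.048e-4 = 0.3226.
After j more steps, r_{3+j} ≈ 2.919e-4·ρ^j; need ρ^j ≤ 4.3e-12/2.919e-4 = 1.47311e-08.
j ≥ ln(1.47311e-08)/ln(0.3226) = -18.0333/-1.13134 = 15.940.
So 16 more iterations are needed.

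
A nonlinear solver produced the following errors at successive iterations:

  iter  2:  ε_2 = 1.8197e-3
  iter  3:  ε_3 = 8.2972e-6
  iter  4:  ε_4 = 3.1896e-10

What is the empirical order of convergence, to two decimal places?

1.89

p ≈ ln(ε_4/ε_3) / ln(ε_3/ε_2)
  = ln(3.1896e-10/8.2972e-6) / ln(8.2972e-6/1.8197e-3)
  = ln(3.84419e-05) / ln(0.00455965)
  = -10.16636 / -5.39051 ≈ 1.88597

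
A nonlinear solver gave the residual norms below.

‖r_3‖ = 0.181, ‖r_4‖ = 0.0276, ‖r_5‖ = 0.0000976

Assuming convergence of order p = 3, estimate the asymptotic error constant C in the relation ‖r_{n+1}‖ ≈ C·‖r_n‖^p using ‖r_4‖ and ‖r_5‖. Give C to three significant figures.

4.64

C ≈ ‖r_5‖ / ‖r_4‖^3
  = 0.0000976 / (0.0276)^3
  = 0.0000976 / 2.10246e-05 ≈ 4.6422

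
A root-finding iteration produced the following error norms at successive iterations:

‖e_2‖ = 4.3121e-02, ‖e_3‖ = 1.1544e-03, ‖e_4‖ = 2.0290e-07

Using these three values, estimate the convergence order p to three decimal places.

2.388

p ≈ ln(‖e_4‖/‖e_3‖) / ln(‖e_3‖/‖e_2‖)
  = ln(2.0290e-07/1.1544e-03) / ln(1.1544e-03/4.3121e-02)
  = ln(0.000175762) / ln(0.0267712)
  = -8.646380 / -3.620429 ≈ 2.388220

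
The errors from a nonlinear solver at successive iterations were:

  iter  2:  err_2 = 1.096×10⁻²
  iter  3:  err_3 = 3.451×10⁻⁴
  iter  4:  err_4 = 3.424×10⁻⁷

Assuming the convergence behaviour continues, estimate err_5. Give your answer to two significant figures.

First estimate the order: p ≈ ln(err_4/err_3) / ln(err_3/err_2) = ln(3.424×10⁻⁷/3.451×10⁻⁴)/ln(3.451×10⁻⁴/1.096×10⁻²) = ln(0.000992176)/ln(0.0314872) ≈ 1.9998.
Then err_5 ≈ err_4·(err_4/err_3)^p = 3.424×10⁻⁷·(0.000992176)^1.9998 = 3.424×10⁻⁷·9.85776e-07 ≈ 3.375e-13.

3.4e-13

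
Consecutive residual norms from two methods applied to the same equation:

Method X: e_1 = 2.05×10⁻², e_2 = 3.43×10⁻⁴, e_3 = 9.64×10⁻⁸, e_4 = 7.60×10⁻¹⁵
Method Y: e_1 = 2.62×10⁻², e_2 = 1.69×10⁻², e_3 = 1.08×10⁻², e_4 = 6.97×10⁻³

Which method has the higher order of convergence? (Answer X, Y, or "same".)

X

Method X: p ≈ ln(7.60×10⁻¹⁵/9.64×10⁻⁸)/ln(9.64×10⁻⁸/3.43×10⁻⁴) ≈ 2.00.
Method Y: p ≈ ln(6.97×10⁻³/1.08×10⁻²)/ln(1.08×10⁻²/1.69×10⁻²) ≈ 0.98.
Method X has the higher order (≈2.0 vs ≈1.0).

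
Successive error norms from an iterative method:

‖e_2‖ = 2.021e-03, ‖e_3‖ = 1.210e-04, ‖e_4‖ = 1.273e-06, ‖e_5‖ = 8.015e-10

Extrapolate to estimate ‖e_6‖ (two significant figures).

First estimate the order: p ≈ ln(‖e_5‖/‖e_4‖) / ln(‖e_4‖/‖e_3‖) = ln(8.015e-10/1.273e-06)/ln(1.273e-06/1.210e-04) = ln(0.000629615)/ln(0.0105207) ≈ 1.6183.
Then ‖e_6‖ ≈ ‖e_5‖·(‖e_5‖/‖e_4‖)^p = 8.015e-10·(0.000629615)^1.6183 = 8.015e-10·6.60607e-06 ≈ 5.295e-15.

5.3e-15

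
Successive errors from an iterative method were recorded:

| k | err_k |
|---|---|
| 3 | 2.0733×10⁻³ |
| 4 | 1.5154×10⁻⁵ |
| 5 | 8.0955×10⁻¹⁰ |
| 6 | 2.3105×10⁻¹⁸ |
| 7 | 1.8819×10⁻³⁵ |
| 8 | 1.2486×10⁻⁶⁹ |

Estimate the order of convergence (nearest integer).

Consecutive ratios: err_8/err_7 = 1.2486×10⁻⁶⁹/1.8819×10⁻³⁵ = 6.63478e-35, err_7/err_6 = 1.8819×10⁻³⁵/2.3105×10⁻¹⁸ = 8.14499e-18.
p ≈ ln(6.63478e-35)/ln(8.14499e-18) = -78.6982/-39.3491 ≈ 2.00.
So the convergence is quadratic (order 2).

2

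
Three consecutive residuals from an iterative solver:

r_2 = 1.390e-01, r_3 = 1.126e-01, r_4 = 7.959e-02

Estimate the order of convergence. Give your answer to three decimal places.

p ≈ ln(r_4/r_3) / ln(r_3/r_2)
  = ln(7.959e-02/1.126e-01) / ln(1.126e-01/1.390e-01)
  = ln(0.706838) / ln(0.810072)
  = -0.346954 / -0.210632 ≈ 1.647205

1.647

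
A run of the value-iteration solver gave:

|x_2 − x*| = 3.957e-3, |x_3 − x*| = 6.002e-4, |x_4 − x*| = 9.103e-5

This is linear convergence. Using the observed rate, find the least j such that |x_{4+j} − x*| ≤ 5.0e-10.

7

Rate ρ ≈ |x_4 − x*|/|x_3 − x*| = 9.103e-5/6.002e-4 = 0.1517.
After j more steps, |x_{4+j} − x*| ≈ 9.103e-5·ρ^j; need ρ^j ≤ 5.0e-10/9.103e-5 = 5.49269e-06.
j ≥ ln(5.49269e-06)/ln(0.1517) = -12.1121/-1.88585 = 6.423.
So 7 more iterations are needed.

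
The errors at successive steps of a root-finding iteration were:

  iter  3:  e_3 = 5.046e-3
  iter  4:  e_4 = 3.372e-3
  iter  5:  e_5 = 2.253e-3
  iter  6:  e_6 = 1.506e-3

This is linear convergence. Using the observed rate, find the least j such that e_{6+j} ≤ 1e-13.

Rate ρ ≈ e_6/e_5 = 1.506e-3/2.253e-3 = 0.6684.
After j more steps, e_{6+j} ≈ 1.506e-3·ρ^j; need ρ^j ≤ 1e-13/1.506e-3 = 6.64011e-11.
j ≥ ln(6.64011e-11)/ln(0.6684) = -23.4353/-0.40287 = 58.171.
So 59 more iterations are needed.

59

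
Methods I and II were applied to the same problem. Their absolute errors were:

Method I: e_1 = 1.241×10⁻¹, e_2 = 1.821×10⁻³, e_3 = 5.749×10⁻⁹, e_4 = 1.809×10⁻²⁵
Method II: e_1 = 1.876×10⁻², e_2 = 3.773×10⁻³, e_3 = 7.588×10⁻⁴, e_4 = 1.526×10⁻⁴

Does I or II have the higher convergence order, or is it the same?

I

Method I: p ≈ ln(1.809×10⁻²⁵/5.749×10⁻⁹)/ln(5.749×10⁻⁹/1.821×10⁻³) ≈ 3.00.
Method II: p ≈ ln(1.526×10⁻⁴/7.588×10⁻⁴)/ln(7.588×10⁻⁴/3.773×10⁻³) ≈ 1.00.
Method I has the higher order (≈3.0 vs ≈1.0).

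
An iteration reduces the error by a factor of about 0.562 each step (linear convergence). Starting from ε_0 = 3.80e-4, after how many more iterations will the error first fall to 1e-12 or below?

After k steps, ε_k ≈ 3.80e-4·0.562^k.
Need 0.562^k ≤ 1e-12/3.80e-4 = 2.63158e-09.
k ≥ ln(2.63158e-09)/ln(0.562) = -19.7557/-0.57625 = 34.283.
Smallest integer k = 35.

35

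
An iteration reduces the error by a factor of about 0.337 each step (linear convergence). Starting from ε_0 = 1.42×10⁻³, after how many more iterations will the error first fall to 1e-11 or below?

18

After k steps, ε_k ≈ 1.42×10⁻³·0.337^k.
Need 0.337^k ≤ 1e-11/1.42×10⁻³ = 7.04225e-09.
k ≥ ln(7.04225e-09)/ln(0.337) = -18.7713/-1.08767 = 17.258.
Smallest integer k = 18.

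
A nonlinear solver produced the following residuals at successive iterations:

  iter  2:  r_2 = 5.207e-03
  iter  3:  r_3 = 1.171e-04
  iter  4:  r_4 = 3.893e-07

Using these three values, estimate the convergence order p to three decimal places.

1.504

p ≈ ln(r_4/r_3) / ln(r_3/r_2)
  = ln(3.893e-07/1.171e-04) / ln(1.171e-04/5.207e-03)
  = ln(0.00332451) / ln(0.022489)
  = -5.706433 / -3.794729 ≈ 1.503779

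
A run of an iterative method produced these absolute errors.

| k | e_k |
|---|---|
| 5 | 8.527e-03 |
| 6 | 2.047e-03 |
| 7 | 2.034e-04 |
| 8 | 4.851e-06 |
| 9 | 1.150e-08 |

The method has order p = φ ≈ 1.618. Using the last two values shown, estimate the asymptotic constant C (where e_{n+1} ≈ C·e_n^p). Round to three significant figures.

4.56

C ≈ e_9 / e_8^1.618
  = 1.150e-08 / (4.851e-06)^1.618
  = 1.150e-08 / 2.52159e-09 ≈ 4.5606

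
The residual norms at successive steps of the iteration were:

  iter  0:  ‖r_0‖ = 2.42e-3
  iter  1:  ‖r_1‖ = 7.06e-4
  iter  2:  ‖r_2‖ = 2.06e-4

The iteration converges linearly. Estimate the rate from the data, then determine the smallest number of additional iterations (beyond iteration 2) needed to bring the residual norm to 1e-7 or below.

7

Rate ρ ≈ ‖r_2‖/‖r_1‖ = 2.06e-4/7.06e-4 = 0.2918.
After j more steps, ‖r_{2+j}‖ ≈ 2.06e-4·ρ^j; need ρ^j ≤ 1e-7/2.06e-4 = 0.000485437.
j ≥ ln(0.000485437)/ln(0.2918) = -7.6305/-1.23169 = 6.195.
So 7 more iterations are needed.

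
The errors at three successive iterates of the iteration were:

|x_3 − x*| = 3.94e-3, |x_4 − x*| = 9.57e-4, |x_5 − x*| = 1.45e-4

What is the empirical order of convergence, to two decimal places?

p ≈ ln(|x_5 − x*|/|x_4 − x*|) / ln(|x_4 − x*|/|x_3 − x*|)
  = ln(1.45e-4/9.57e-4) / ln(9.57e-4/3.94e-3)
  = ln(0.151515) / ln(0.242893)
  = -1.88707 / -1.41513 ≈ 1.33350

1.33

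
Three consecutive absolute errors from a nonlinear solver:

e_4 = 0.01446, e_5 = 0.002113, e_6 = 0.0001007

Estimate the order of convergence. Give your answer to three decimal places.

p ≈ ln(e_6/e_5) / ln(e_5/e_4)
  = ln(0.0001007/0.002113) / ln(0.002113/0.01446)
  = ln(0.0476574) / ln(0.146127)
  = -3.043717 / -1.923279 ≈ 1.582567

1.583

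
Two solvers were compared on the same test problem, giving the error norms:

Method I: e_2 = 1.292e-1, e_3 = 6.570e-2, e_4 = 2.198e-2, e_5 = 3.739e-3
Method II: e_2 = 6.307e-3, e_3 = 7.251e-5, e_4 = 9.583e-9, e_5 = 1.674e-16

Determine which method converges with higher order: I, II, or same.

Method I: p ≈ ln(3.739e-3/2.198e-2)/ln(2.198e-2/6.570e-2) ≈ 1.62.
Method II: p ≈ ln(1.674e-16/9.583e-9)/ln(9.583e-9/7.251e-5) ≈ 2.00.
Method II has the higher order (≈2.0 vs ≈1.6).

II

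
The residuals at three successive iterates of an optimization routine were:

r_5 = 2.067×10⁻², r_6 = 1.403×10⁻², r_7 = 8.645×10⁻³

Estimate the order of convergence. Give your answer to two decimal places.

p ≈ ln(r_7/r_6) / ln(r_6/r_5)
  = ln(8.645×10⁻³/1.403×10⁻²) / ln(1.403×10⁻²/2.067×10⁻²)
  = ln(0.61618) / ln(0.678761)
  = -0.48422 / -0.38749 ≈ 1.24963

1.25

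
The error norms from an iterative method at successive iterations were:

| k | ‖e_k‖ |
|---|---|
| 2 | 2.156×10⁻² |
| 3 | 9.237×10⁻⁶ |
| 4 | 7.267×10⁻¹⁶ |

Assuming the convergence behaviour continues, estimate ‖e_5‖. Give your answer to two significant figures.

First estimate the order: p ≈ ln(‖e_4‖/‖e_3‖) / ln(‖e_3‖/‖e_2‖) = ln(7.267×10⁻¹⁶/9.237×10⁻⁶)/ln(9.237×10⁻⁶/2.156×10⁻²) = ln(7.86727e-11)/ln(0.000428432) ≈ 2.9999.
Then ‖e_5‖ ≈ ‖e_4‖·(‖e_4‖/‖e_3‖)^p = 7.267×10⁻¹⁶·(7.86727e-11)^2.9999 = 7.267×10⁻¹⁶·4.88071e-31 ≈ 3.547e-46.

3.5e-46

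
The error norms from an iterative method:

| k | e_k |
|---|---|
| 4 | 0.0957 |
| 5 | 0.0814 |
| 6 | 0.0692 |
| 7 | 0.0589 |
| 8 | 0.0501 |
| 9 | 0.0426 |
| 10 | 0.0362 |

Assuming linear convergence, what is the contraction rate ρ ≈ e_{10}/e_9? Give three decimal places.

ρ ≈ e_{10}/e_9 = 0.0362/0.0426 = 0.84977

0.850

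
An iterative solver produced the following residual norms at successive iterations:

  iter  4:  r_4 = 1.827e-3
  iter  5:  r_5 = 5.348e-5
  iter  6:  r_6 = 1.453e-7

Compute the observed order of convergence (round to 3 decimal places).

1.673

p ≈ ln(r_6/r_5) / ln(r_5/r_4)
  = ln(1.453e-7/5.348e-5) / ln(5.348e-5/1.827e-3)
  = ln(0.0027169) / ln(0.029272)
  = -5.908264 / -3.531124 ≈ 1.673196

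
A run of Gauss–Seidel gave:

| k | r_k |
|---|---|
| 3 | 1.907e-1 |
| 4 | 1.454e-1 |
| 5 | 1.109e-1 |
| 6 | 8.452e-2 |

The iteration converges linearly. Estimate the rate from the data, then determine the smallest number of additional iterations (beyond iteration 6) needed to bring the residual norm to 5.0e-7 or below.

Rate ρ ≈ r_6/r_5 = 8.452e-2/1.109e-1 = 0.7621.
After j more steps, r_{6+j} ≈ 8.452e-2·ρ^j; need ρ^j ≤ 5.0e-7/8.452e-2 = 5.91576e-06.
j ≥ ln(5.91576e-06)/ln(0.7621) = -12.0379/-0.27168 = 44.309.
So 45 more iterations are needed.

45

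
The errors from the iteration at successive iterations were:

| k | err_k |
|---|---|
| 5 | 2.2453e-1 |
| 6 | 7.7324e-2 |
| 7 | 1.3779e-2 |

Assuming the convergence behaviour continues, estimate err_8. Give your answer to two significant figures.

First estimate the order: p ≈ ln(err_7/err_6) / ln(err_6/err_5) = ln(1.3779e-2/7.7324e-2)/ln(7.7324e-2/2.2453e-1) = ln(0.178198)/ln(0.344382) ≈ 1.6181.
Then err_8 ≈ err_7·(err_7/err_6)^p = 1.3779e-2·(0.178198)^1.6181 = 1.3779e-2·0.0613601 ≈ 0.0008455.

8.5e-4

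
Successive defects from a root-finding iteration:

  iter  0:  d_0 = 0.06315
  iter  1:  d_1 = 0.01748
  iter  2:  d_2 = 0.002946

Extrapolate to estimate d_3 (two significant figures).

2.5e-4

First estimate the order: p ≈ ln(d_2/d_1) / ln(d_1/d_0) = ln(0.002946/0.01748)/ln(0.01748/0.06315) = ln(0.168535)/ln(0.276801) ≈ 1.3863.
Then d_3 ≈ d_2·(d_2/d_1)^p = 0.002946·(0.168535)^1.3863 = 0.002946·0.084715 ≈ 0.0002496.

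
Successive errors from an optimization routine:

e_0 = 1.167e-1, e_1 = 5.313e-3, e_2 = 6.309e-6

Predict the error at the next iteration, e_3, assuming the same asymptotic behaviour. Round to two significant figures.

2.6e-12

First estimate the order: p ≈ ln(e_2/e_1) / ln(e_1/e_0) = ln(6.309e-6/5.313e-3)/ln(5.313e-3/1.167e-1) = ln(0.00118746)/ln(0.045527) ≈ 2.1803.
Then e_3 ≈ e_2·(e_2/e_1)^p = 6.309e-6·(0.00118746)^2.1803 = 6.309e-6·4.18593e-07 ≈ 2.641e-12.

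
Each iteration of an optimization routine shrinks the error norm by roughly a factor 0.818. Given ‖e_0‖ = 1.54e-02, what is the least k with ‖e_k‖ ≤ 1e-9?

83

After k steps, ‖e_k‖ ≈ 1.54e-02·0.818^k.
Need 0.818^k ≤ 1e-9/1.54e-02 = 6.49351e-08.
k ≥ ln(6.49351e-08)/ln(0.818) = -16.5499/-0.20089 = 82.383.
Smallest integer k = 83.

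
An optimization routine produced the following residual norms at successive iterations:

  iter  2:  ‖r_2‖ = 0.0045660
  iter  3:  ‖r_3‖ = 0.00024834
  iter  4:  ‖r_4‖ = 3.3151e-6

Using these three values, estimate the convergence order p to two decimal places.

1.48

p ≈ ln(‖r_4‖/‖r_3‖) / ln(‖r_3‖/‖r_2‖)
  = ln(3.3151e-6/0.00024834) / ln(0.00024834/0.0045660)
  = ln(0.013349) / ln(0.054389)
  = -4.31631 / -2.91159 ≈ 1.48246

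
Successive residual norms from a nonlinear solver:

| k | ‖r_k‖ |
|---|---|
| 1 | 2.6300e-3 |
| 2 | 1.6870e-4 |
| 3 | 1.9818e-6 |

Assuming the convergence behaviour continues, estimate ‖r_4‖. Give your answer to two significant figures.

1.5e-9

First estimate the order: p ≈ ln(‖r_3‖/‖r_2‖) / ln(‖r_2‖/‖r_1‖) = ln(1.9818e-6/1.6870e-4)/ln(1.6870e-4/2.6300e-3) = ln(0.0117475)/ln(0.0641445) ≈ 1.6180.
Then ‖r_4‖ ≈ ‖r_3‖·(‖r_3‖/‖r_2‖)^p = 1.9818e-6·(0.0117475)^1.6180 = 1.9818e-6·0.000753654 ≈ 1.494e-09.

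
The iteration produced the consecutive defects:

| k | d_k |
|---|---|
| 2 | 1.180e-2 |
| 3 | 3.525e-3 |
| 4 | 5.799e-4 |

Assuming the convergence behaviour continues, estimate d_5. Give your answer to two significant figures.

First estimate the order: p ≈ ln(d_4/d_3) / ln(d_3/d_2) = ln(5.799e-4/3.525e-3)/ln(3.525e-3/1.180e-2) = ln(0.164511)/ln(0.298729) ≈ 1.4938.
Then d_5 ≈ d_4·(d_4/d_3)^p = 5.799e-4·(0.164511)^1.4938 = 5.799e-4·0.0674764 ≈ 3.913e-05.

3.9e-5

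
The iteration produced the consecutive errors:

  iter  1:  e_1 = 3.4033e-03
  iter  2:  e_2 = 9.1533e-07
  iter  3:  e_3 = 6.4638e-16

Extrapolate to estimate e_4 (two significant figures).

2.3e-39

First estimate the order: p ≈ ln(e_3/e_2) / ln(e_2/e_1) = ln(6.4638e-16/9.1533e-07)/ln(9.1533e-07/3.4033e-03) = ln(7.06172e-10)/ln(0.000268954) ≈ 2.5631.
Then e_4 ≈ e_3·(e_3/e_2)^p = 6.4638e-16·(7.06172e-10)^2.5631 = 6.4638e-16·3.50625e-24 ≈ 2.266e-39.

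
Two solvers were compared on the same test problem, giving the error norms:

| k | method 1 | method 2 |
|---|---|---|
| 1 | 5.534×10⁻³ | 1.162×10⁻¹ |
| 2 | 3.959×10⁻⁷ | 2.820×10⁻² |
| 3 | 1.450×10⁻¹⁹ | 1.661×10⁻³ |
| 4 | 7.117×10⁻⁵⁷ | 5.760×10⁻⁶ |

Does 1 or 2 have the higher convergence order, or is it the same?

1

Method 1: p ≈ ln(7.117×10⁻⁵⁷/1.450×10⁻¹⁹)/ln(1.450×10⁻¹⁹/3.959×10⁻⁷) ≈ 3.00.
Method 2: p ≈ ln(5.760×10⁻⁶/1.661×10⁻³)/ln(1.661×10⁻³/2.820×10⁻²) ≈ 2.00.
Method 1 has the higher order (≈3.0 vs ≈2.0).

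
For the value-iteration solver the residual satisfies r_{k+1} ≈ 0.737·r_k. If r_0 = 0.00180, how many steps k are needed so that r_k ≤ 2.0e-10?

53

After k steps, r_k ≈ 0.00180·0.737^k.
Need 0.737^k ≤ 2.0e-10/0.00180 = 1.11111e-07.
k ≥ ln(1.11111e-07)/ln(0.737) = -16.0127/-0.30517 = 52.471.
Smallest integer k = 53.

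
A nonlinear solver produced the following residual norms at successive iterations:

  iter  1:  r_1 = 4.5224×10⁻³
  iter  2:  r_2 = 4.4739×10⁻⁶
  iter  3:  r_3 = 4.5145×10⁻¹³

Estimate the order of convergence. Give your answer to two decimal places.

2.33

p ≈ ln(r_3/r_2) / ln(r_2/r_1)
  = ln(4.5145×10⁻¹³/4.4739×10⁻⁶) / ln(4.4739×10⁻⁶/4.5224×10⁻³)
  = ln(1.00907e-07) / ln(0.000989276)
  = -16.10907 / -6.91854 ≈ 2.32839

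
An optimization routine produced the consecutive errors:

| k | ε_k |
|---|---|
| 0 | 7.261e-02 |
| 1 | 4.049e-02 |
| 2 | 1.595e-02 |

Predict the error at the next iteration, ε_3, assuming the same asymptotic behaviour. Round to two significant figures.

3.6e-3

First estimate the order: p ≈ ln(ε_2/ε_1) / ln(ε_1/ε_0) = ln(1.595e-02/4.049e-02)/ln(4.049e-02/7.261e-02) = ln(0.393924)/ln(0.557637) ≈ 1.5951.
Then ε_3 ≈ ε_2·(ε_2/ε_1)^p = 1.595e-02·(0.393924)^1.5951 = 1.595e-02·0.226278 ≈ 0.003609.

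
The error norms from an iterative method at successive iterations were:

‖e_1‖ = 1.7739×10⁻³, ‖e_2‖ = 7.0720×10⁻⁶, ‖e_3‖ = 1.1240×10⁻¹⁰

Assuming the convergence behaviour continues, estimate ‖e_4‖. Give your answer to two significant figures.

First estimate the order: p ≈ ln(‖e_3‖/‖e_2‖) / ln(‖e_2‖/‖e_1‖) = ln(1.1240×10⁻¹⁰/7.0720×10⁻⁶)/ln(7.0720×10⁻⁶/1.7739×10⁻³) = ln(1.58937e-05)/ln(0.0039867) ≈ 2.0000.
Then ‖e_4‖ ≈ ‖e_3‖·(‖e_3‖/‖e_2‖)^p = 1.1240×10⁻¹⁰·(1.58937e-05)^2.0000 = 1.1240×10⁻¹⁰·2.5261e-10 ≈ 2.839e-20.

2.8e-20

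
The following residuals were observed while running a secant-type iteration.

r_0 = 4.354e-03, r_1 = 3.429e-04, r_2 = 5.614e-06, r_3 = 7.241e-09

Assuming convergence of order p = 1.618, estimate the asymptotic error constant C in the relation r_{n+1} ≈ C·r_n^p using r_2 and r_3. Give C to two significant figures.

2.3

C ≈ r_3 / r_2^1.618
  = 7.241e-09 / (5.614e-06)^1.618
  = 7.241e-09 / 3.19391e-09 ≈ 2.2671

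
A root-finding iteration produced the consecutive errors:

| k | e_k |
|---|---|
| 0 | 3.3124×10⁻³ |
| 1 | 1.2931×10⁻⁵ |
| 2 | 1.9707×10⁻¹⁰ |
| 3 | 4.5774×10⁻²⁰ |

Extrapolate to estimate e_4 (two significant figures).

First estimate the order: p ≈ ln(e_3/e_2) / ln(e_2/e_1) = ln(4.5774×10⁻²⁰/1.9707×10⁻¹⁰)/ln(1.9707×10⁻¹⁰/1.2931×10⁻⁵) = ln(2.32273e-10)/ln(1.52401e-05) ≈ 2.0000.
Then e_4 ≈ e_3·(e_3/e_2)^p = 4.5774×10⁻²⁰·(2.32273e-10)^2.0000 = 4.5774×10⁻²⁰·5.39507e-20 ≈ 2.47e-39.

2.5e-39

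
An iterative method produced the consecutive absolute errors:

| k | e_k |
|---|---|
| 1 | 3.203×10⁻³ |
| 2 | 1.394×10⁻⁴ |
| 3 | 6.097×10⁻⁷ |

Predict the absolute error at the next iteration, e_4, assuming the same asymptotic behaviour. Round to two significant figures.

5.0e-11

First estimate the order: p ≈ ln(e_3/e_2) / ln(e_2/e_1) = ln(6.097×10⁻⁷/1.394×10⁻⁴)/ln(1.394×10⁻⁴/3.203×10⁻³) = ln(0.00437374)/ln(0.0435217) ≈ 1.7330.
Then e_4 ≈ e_3·(e_3/e_2)^p = 6.097×10⁻⁷·(0.00437374)^1.7330 = 6.097×10⁻⁷·8.15827e-05 ≈ 4.974e-11.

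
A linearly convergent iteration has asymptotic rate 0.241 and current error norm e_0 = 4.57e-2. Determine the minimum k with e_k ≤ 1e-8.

After k steps, e_k ≈ 4.57e-2·0.241^k.
Need 0.241^k ≤ 1e-8/4.57e-2 = 2.18818e-07.
k ≥ ln(2.18818e-07)/ln(0.241) = -15.3350/-1.42296 = 10.777.
Smallest integer k = 11.

11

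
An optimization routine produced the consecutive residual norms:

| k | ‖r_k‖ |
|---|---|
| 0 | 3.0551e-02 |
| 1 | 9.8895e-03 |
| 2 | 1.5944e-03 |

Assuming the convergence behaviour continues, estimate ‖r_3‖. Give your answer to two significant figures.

8.3e-5

First estimate the order: p ≈ ln(‖r_2‖/‖r_1‖) / ln(‖r_1‖/‖r_0‖) = ln(1.5944e-03/9.8895e-03)/ln(9.8895e-03/3.0551e-02) = ln(0.161221)/ln(0.323705) ≈ 1.6180.
Then ‖r_3‖ ≈ ‖r_2‖·(‖r_2‖/‖r_1‖)^p = 1.5944e-03·(0.161221)^1.6180 = 1.5944e-03·0.0521925 ≈ 8.322e-05.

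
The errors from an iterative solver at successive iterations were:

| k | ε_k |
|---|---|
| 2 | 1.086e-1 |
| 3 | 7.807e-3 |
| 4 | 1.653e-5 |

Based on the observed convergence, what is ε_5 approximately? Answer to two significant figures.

First estimate the order: p ≈ ln(ε_4/ε_3) / ln(ε_3/ε_2) = ln(1.653e-5/7.807e-3)/ln(7.807e-3/1.086e-1) = ln(0.00211733)/ln(0.0718877) ≈ 2.3389.
Then ε_5 ≈ ε_4·(ε_4/ε_3)^p = 1.653e-5·(0.00211733)^2.3389 = 1.653e-5·5.56272e-07 ≈ 9.195e-12.

9.2e-12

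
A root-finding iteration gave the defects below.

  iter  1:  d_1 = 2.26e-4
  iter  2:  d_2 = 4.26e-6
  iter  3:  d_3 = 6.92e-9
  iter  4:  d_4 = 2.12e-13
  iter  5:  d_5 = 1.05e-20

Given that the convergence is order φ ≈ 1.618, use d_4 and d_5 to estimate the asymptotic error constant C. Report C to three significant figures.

C ≈ d_5 / d_4^1.618
  = 1.05e-20 / (2.12e-13)^1.618
  = 1.05e-20 / 3.11897e-21 ≈ 3.3665

3.37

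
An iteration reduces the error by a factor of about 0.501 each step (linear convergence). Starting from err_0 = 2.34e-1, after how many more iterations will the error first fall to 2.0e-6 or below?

17

After k steps, err_k ≈ 2.34e-1·0.501^k.
Need 0.501^k ≤ 2.0e-6/2.34e-1 = 8.54701e-06.
k ≥ ln(8.54701e-06)/ln(0.501) = -11.6699/-0.69115 = 16.885.
Smallest integer k = 17.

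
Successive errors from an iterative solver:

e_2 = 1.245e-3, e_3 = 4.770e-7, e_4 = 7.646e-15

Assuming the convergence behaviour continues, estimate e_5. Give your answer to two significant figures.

First estimate the order: p ≈ ln(e_4/e_3) / ln(e_3/e_2) = ln(7.646e-15/4.770e-7)/ln(4.770e-7/1.245e-3) = ln(1.60294e-08)/ln(0.000383133) ≈ 2.2815.
Then e_5 ≈ e_4·(e_4/e_3)^p = 7.646e-15·(1.60294e-08)^2.2815 = 7.646e-15·1.64255e-18 ≈ 1.256e-32.

1.3e-32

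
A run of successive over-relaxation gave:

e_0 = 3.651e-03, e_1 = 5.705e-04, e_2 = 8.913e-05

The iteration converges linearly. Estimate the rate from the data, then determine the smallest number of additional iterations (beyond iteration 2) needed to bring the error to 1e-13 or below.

12

Rate ρ ≈ e_2/e_1 = 8.913e-05/5.705e-04 = 0.1562.
After j more steps, e_{2+j} ≈ 8.913e-05·ρ^j; need ρ^j ≤ 1e-13/8.913e-05 = 1.12196e-09.
j ≥ ln(1.12196e-09)/ln(0.1562) = -20.6082/-1.85662 = 11.100.
So 12 more iterations are needed.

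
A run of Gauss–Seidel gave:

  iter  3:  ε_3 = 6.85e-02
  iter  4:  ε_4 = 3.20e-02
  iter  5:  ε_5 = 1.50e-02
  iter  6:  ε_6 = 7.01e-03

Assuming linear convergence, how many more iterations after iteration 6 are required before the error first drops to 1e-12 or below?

30

Rate ρ ≈ ε_6/ε_5 = 7.01e-03/1.50e-02 = 0.4673.
After j more steps, ε_{6+j} ≈ 7.01e-03·ρ^j; need ρ^j ≤ 1e-12/7.01e-03 = 1.42653e-10.
j ≥ ln(1.42653e-10)/ln(0.4673) = -22.6706/-0.76078 = 29.799.
So 30 more iterations are needed.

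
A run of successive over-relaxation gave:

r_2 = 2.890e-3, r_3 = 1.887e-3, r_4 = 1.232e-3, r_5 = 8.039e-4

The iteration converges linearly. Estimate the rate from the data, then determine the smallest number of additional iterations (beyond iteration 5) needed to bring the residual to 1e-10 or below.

Rate ρ ≈ r_5/r_4 = 8.039e-4/1.232e-3 = 0.6525.
After j more steps, r_{5+j} ≈ 8.039e-4·ρ^j; need ρ^j ≤ 1e-10/8.039e-4 = 1.24394e-07.
j ≥ ln(1.24394e-07)/ln(0.6525) = -15.8998/-0.42694 = 37.241.
So 38 more iterations are needed.

38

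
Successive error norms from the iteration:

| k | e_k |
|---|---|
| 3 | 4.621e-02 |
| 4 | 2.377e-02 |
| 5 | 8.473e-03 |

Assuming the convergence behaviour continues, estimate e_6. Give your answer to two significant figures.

1.7e-3

First estimate the order: p ≈ ln(e_5/e_4) / ln(e_4/e_3) = ln(8.473e-03/2.377e-02)/ln(2.377e-02/4.621e-02) = ln(0.356458)/ln(0.514391) ≈ 1.5517.
Then e_6 ≈ e_5·(e_5/e_4)^p = 8.473e-03·(0.356458)^1.5517 = 8.473e-03·0.201768 ≈ 0.00171.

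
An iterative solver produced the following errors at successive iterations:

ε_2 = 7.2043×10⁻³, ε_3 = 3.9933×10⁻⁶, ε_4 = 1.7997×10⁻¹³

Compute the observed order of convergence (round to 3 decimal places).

2.256

p ≈ ln(ε_4/ε_3) / ln(ε_3/ε_2)
  = ln(1.7997×10⁻¹³/3.9933×10⁻⁶) / ln(3.9933×10⁻⁶/7.2043×10⁻³)
  = ln(4.5068e-08) / ln(0.000554294)
  = -16.915093 / -7.497815 ≈ 2.256003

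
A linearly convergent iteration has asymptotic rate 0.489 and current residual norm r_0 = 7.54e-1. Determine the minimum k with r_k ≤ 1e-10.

32

After k steps, r_k ≈ 7.54e-1·0.489^k.
Need 0.489^k ≤ 1e-10/7.54e-1 = 1.32626e-10.
k ≥ ln(1.32626e-10)/ln(0.489) = -22.7435/-0.71539 = 31.792.
Smallest integer k = 32.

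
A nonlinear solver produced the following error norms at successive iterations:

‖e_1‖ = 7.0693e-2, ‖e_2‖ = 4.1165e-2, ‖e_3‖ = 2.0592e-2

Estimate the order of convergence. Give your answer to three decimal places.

1.281

p ≈ ln(‖e_3‖/‖e_2‖) / ln(‖e_2‖/‖e_1‖)
  = ln(2.0592e-2/4.1165e-2) / ln(4.1165e-2/7.0693e-2)
  = ln(0.500231) / ln(0.582307)
  = -0.692685 / -0.540757 ≈ 1.280954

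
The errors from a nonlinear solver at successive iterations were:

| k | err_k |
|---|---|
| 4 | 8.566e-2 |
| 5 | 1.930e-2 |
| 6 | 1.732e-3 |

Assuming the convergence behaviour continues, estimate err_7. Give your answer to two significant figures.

3.5e-5

First estimate the order: p ≈ ln(err_6/err_5) / ln(err_5/err_4) = ln(1.732e-3/1.930e-2)/ln(1.930e-2/8.566e-2) = ln(0.0897409)/ln(0.225309) ≈ 1.6177.
Then err_7 ≈ err_6·(err_6/err_5)^p = 1.732e-3·(0.0897409)^1.6177 = 1.732e-3·0.020242 ≈ 3.506e-05.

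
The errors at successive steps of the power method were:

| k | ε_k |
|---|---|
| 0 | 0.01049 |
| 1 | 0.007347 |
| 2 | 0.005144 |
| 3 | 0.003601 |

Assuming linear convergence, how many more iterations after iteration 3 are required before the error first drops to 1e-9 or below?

43

Rate ρ ≈ ε_3/ε_2 = 0.003601/0.005144 = 0.7000.
After j more steps, ε_{3+j} ≈ 0.003601·ρ^j; need ρ^j ≤ 1e-9/0.003601 = 2.77701e-07.
j ≥ ln(2.77701e-07)/ln(0.7000) = -15.0967/-0.35667 = 42.327.
So 43 more iterations are needed.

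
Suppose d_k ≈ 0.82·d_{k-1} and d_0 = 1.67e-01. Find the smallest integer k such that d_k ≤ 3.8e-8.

After k steps, d_k ≈ 1.67e-01·0.82^k.
Need 0.82^k ≤ 3.8e-8/1.67e-01 = 2.27545e-07.
k ≥ ln(2.27545e-07)/ln(0.82) = -15.2959/-0.19845 = 77.077.
Smallest integer k = 78.

78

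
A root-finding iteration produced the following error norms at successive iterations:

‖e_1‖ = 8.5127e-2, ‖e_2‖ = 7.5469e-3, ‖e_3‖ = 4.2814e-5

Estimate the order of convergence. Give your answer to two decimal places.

p ≈ ln(‖e_3‖/‖e_2‖) / ln(‖e_2‖/‖e_1‖)
  = ln(4.2814e-5/7.5469e-3) / ln(7.5469e-3/8.5127e-2)
  = ln(0.00567306) / ln(0.0886546)
  = -5.17203 / -2.42301 ≈ 2.13455

2.13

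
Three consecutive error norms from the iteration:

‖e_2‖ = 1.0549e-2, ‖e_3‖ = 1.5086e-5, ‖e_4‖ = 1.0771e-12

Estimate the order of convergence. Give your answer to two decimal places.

2.51

p ≈ ln(‖e_4‖/‖e_3‖) / ln(‖e_3‖/‖e_2‖)
  = ln(1.0771e-12/1.5086e-5) / ln(1.5086e-5/1.0549e-2)
  = ln(7.13973e-08) / ln(0.00143009)
  = -16.45501 / -6.55002 ≈ 2.51221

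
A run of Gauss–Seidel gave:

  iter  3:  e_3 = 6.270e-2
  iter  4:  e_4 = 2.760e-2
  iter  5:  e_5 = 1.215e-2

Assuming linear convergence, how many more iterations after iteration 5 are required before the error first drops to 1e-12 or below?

Rate ρ ≈ e_5/e_4 = 1.215e-2/2.760e-2 = 0.4402.
After j more steps, e_{5+j} ≈ 1.215e-2·ρ^j; need ρ^j ≤ 1e-12/1.215e-2 = 8.23045e-11.
j ≥ ln(8.23045e-11)/ln(0.4402) = -23.2206/-0.82053 = 28.300.
So 29 more iterations are needed.

29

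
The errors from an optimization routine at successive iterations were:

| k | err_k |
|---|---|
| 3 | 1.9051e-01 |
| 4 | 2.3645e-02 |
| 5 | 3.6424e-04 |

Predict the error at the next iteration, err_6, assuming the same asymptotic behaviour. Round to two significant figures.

First estimate the order: p ≈ ln(err_5/err_4) / ln(err_4/err_3) = ln(3.6424e-04/2.3645e-02)/ln(2.3645e-02/1.9051e-01) = ln(0.0154045)/ln(0.124114) ≈ 2.0000.
Then err_6 ≈ err_5·(err_5/err_4)^p = 3.6424e-04·(0.0154045)^2.0000 = 3.6424e-04·0.000237299 ≈ 8.643e-08.

8.6e-8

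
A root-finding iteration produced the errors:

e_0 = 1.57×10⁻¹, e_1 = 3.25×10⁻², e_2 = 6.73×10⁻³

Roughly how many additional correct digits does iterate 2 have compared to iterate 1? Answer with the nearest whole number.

1

Digits gained ≈ log₁₀(e_1/e_2) = log₁₀(3.25×10⁻²/6.73×10⁻³) = log₁₀(4.82912) ≈ 0.684.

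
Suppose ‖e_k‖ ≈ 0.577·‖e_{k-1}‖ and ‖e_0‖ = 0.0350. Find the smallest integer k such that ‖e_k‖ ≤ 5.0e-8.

After k steps, ‖e_k‖ ≈ 0.0350·0.577^k.
Need 0.577^k ≤ 5.0e-8/0.0350 = 1.42857e-06.
k ≥ ln(1.42857e-06)/ln(0.577) = -13.4588/-0.54991 = 24.475.
Smallest integer k = 25.

25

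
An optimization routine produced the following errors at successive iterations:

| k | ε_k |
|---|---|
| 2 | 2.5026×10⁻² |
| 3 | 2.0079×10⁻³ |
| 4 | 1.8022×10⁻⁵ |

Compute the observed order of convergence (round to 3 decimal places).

1.868

p ≈ ln(ε_4/ε_3) / ln(ε_3/ε_2)
  = ln(1.8022×10⁻⁵/2.0079×10⁻³) / ln(2.0079×10⁻³/2.5026×10⁻²)
  = ln(0.00897555) / ln(0.0802326)
  = -4.713251 / -2.522825 ≈ 1.868243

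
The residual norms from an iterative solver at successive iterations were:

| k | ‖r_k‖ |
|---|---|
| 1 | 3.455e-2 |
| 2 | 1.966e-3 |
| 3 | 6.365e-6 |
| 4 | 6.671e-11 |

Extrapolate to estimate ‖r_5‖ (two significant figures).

7.3e-21

First estimate the order: p ≈ ln(‖r_4‖/‖r_3‖) / ln(‖r_3‖/‖r_2‖) = ln(6.671e-11/6.365e-6)/ln(6.365e-6/1.966e-3) = ln(1.04808e-05)/ln(0.00323754) ≈ 2.0000.
Then ‖r_5‖ ≈ ‖r_4‖·(‖r_4‖/‖r_3‖)^p = 6.671e-11·(1.04808e-05)^2.0000 = 6.671e-11·1.09847e-10 ≈ 7.328e-21.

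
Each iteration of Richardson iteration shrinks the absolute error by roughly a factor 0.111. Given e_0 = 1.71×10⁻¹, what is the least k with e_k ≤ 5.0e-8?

7

After k steps, e_k ≈ 1.71×10⁻¹·0.111^k.
Need 0.111^k ≤ 5.0e-8/1.71×10⁻¹ = 2.92398e-07.
k ≥ ln(2.92398e-07)/ln(0.111) = -15.0451/-2.19823 = 6.844.
Smallest integer k = 7.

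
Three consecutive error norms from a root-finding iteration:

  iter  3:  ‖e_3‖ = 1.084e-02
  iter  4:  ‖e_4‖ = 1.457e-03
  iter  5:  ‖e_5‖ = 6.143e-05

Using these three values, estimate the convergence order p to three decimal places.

1.578

p ≈ ln(‖e_5‖/‖e_4‖) / ln(‖e_4‖/‖e_3‖)
  = ln(6.143e-05/1.457e-03) / ln(1.457e-03/1.084e-02)
  = ln(0.042162) / ln(0.13441)
  = -3.166236 / -2.006860 ≈ 1.577706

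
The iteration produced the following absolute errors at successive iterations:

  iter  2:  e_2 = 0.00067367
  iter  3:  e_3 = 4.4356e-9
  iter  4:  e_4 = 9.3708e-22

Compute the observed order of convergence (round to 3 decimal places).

p ≈ ln(e_4/e_3) / ln(e_3/e_2)
  = ln(9.3708e-22/4.4356e-9) / ln(4.4356e-9/0.00067367)
  = ln(2.11263e-13) / ln(6.58423e-06)
  = -29.185673 / -11.930833 ≈ 2.446239

2.446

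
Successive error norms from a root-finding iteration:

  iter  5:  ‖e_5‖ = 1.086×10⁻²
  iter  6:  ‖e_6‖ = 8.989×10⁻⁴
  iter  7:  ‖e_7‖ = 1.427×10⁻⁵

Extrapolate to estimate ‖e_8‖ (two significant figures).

First estimate the order: p ≈ ln(‖e_7‖/‖e_6‖) / ln(‖e_6‖/‖e_5‖) = ln(1.427×10⁻⁵/8.989×10⁻⁴)/ln(8.989×10⁻⁴/1.086×10⁻²) = ln(0.015875)/ln(0.0827716) ≈ 1.6627.
Then ‖e_8‖ ≈ ‖e_7‖·(‖e_7‖/‖e_6‖)^p = 1.427×10⁻⁵·(0.015875)^1.6627 = 1.427×10⁻⁵·0.00101936 ≈ 1.455e-08.

1.5e-8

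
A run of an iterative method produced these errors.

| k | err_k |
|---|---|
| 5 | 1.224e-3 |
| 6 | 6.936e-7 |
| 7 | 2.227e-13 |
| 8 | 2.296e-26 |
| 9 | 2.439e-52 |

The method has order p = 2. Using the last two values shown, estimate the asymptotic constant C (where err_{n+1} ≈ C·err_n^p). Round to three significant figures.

0.463

C ≈ err_9 / err_8^2
  = 2.439e-52 / (2.296e-26)^2
  = 2.439e-52 / 5.27162e-52 ≈ 0.46267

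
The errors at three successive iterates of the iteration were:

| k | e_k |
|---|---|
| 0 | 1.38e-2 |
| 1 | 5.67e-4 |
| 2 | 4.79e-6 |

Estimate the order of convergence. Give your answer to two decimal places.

p ≈ ln(e_2/e_1) / ln(e_1/e_0)
  = ln(4.79e-6/5.67e-4) / ln(5.67e-4/1.38e-2)
  = ln(0.00844797) / ln(0.041087)
  = -4.77383 / -3.19206 ≈ 1.49553

1.50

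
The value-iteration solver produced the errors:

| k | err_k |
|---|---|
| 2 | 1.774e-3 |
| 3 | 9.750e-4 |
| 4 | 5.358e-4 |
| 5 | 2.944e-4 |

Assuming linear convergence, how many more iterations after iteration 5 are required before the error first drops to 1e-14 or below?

41

Rate ρ ≈ err_5/err_4 = 2.944e-4/5.358e-4 = 0.5495.
After j more steps, err_{5+j} ≈ 2.944e-4·ρ^j; need ρ^j ≤ 1e-14/2.944e-4 = 3.39674e-11.
j ≥ ln(3.39674e-11)/ln(0.5495) = -24.1056/-0.59875 = 40.260.
So 41 more iterations are needed.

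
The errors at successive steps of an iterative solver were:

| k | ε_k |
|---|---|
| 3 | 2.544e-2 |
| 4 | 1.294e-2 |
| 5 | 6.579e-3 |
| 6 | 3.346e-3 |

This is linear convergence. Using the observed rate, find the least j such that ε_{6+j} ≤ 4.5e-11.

Rate ρ ≈ ε_6/ε_5 = 3.346e-3/6.579e-3 = 0.5086.
After j more steps, ε_{6+j} ≈ 3.346e-3·ρ^j; need ρ^j ≤ 4.5e-11/3.346e-3 = 1.34489e-08.
j ≥ ln(1.34489e-08)/ln(0.5086) = -18.1244/-0.67609 = 26.808.
So 27 more iterations are needed.

27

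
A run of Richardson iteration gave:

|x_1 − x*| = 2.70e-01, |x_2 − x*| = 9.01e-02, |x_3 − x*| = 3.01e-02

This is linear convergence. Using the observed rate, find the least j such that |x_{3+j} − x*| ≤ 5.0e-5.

Rate ρ ≈ |x_3 − x*|/|x_2 − x*| = 3.01e-02/9.01e-02 = 0.3341.
After j more steps, |x_{3+j} − x*| ≈ 3.01e-02·ρ^j; need ρ^j ≤ 5.0e-5/3.01e-02 = 0.00166113.
j ≥ ln(0.00166113)/ln(0.3341) = -6.4003/-1.09631 = 5.838.
So 6 more iterations are needed.

6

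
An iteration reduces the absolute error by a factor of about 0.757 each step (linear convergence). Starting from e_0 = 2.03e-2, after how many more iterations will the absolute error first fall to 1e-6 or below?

After k steps, e_k ≈ 2.03e-2·0.757^k.
Need 0.757^k ≤ 1e-6/2.03e-2 = 4.92611e-05.
k ≥ ln(4.92611e-05)/ln(0.757) = -9.9184/-0.27839 = 35.628.
Smallest integer k = 36.

36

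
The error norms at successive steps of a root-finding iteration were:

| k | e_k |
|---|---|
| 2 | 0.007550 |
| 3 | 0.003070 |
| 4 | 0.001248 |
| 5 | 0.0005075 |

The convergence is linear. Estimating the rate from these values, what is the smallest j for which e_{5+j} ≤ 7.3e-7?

8

Rate ρ ≈ e_5/e_4 = 0.0005075/0.001248 = 0.4067.
After j more steps, e_{5+j} ≈ 0.0005075·ρ^j; need ρ^j ≤ 7.3e-7/0.0005075 = 0.00143842.
j ≥ ln(0.00143842)/ln(0.4067) = -6.5442/-0.89968 = 7.274.
So 8 more iterations are needed.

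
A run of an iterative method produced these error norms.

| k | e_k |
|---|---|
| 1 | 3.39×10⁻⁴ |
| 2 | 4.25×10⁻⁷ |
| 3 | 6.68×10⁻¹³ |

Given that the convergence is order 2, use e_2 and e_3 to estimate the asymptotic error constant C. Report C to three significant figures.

3.70

C ≈ e_3 / e_2^2
  = 6.68×10⁻¹³ / (4.25×10⁻⁷)^2
  = 6.68×10⁻¹³ / 1.80625e-13 ≈ 3.6983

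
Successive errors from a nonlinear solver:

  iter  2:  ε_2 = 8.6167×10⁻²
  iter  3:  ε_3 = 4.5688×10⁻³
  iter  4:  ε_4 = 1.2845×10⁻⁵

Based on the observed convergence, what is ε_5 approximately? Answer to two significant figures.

First estimate the order: p ≈ ln(ε_4/ε_3) / ln(ε_3/ε_2) = ln(1.2845×10⁻⁵/4.5688×10⁻³)/ln(4.5688×10⁻³/8.6167×10⁻²) = ln(0.00281146)/ln(0.0530226) ≈ 2.0000.
Then ε_5 ≈ ε_4·(ε_4/ε_3)^p = 1.2845×10⁻⁵·(0.00281146)^2.0000 = 1.2845×10⁻⁵·7.90431e-06 ≈ 1.015e-10.

1.0e-10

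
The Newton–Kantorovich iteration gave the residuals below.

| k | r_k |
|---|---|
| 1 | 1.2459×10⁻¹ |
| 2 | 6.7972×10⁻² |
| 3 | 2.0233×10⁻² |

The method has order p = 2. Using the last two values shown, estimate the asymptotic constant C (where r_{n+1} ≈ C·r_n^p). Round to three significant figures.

C ≈ r_3 / r_2^2
  = 2.0233×10⁻² / (6.7972×10⁻²)^2
  = 2.0233×10⁻² / 0.00462019 ≈ 4.3793

4.38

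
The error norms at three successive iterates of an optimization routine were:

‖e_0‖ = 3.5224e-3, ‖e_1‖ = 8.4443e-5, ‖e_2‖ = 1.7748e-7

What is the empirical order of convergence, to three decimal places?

1.652

p ≈ ln(‖e_2‖/‖e_1‖) / ln(‖e_1‖/‖e_0‖)
  = ln(1.7748e-7/8.4443e-5) / ln(8.4443e-5/3.5224e-3)
  = ln(0.00210177) / ln(0.0239731)
  = -6.164975 / -3.730823 ≈ 1.652444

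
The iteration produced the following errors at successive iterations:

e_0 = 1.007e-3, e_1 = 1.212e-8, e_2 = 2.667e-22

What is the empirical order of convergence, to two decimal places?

p ≈ ln(e_2/e_1) / ln(e_1/e_0)
  = ln(2.667e-22/1.212e-8) / ln(1.212e-8/1.007e-3)
  = ln(2.2005e-14) / ln(1.20357e-05)
  = -31.44751 / -11.32763 ≈ 2.77618

2.78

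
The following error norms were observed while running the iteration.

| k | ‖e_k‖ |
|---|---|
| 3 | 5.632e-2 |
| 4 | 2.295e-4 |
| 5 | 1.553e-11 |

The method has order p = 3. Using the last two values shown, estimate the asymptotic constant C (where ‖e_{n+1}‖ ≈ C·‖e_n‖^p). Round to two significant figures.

1.3

C ≈ ‖e_5‖ / ‖e_4‖^3
  = 1.553e-11 / (2.295e-4)^3
  = 1.553e-11 / 1.20878e-11 ≈ 1.2848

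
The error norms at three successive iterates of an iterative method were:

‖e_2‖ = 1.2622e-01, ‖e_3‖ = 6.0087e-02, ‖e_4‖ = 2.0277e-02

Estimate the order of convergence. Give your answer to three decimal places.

p ≈ ln(‖e_4‖/‖e_3‖) / ln(‖e_3‖/‖e_2‖)
  = ln(2.0277e-02/6.0087e-02) / ln(6.0087e-02/1.2622e-01)
  = ln(0.337461) / ln(0.47605)
  = -1.086305 / -0.742232 ≈ 1.463565

1.464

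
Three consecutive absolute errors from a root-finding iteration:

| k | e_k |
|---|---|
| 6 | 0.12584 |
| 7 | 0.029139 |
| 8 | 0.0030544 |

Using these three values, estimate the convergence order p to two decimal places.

1.54

p ≈ ln(e_8/e_7) / ln(e_7/e_6)
  = ln(0.0030544/0.029139) / ln(0.029139/0.12584)
  = ln(0.104822) / ln(0.231556)
  = -2.25549 / -1.46293 ≈ 1.54176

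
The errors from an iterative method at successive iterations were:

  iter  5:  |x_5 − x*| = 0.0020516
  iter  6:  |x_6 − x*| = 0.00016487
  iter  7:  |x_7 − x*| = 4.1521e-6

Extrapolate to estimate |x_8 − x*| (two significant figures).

1.9e-8

First estimate the order: p ≈ ln(|x_7 − x*|/|x_6 − x*|) / ln(|x_6 − x*|/|x_5 − x*|) = ln(4.1521e-6/0.00016487)/ln(0.00016487/0.0020516) = ln(0.0251841)/ln(0.0803617) ≈ 1.4602.
Then |x_8 − x*| ≈ |x_7 − x*|·(|x_7 − x*|/|x_6 − x*|)^p = 4.1521e-6·(0.0251841)^1.4602 = 4.1521e-6·0.00462727 ≈ 1.921e-08.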